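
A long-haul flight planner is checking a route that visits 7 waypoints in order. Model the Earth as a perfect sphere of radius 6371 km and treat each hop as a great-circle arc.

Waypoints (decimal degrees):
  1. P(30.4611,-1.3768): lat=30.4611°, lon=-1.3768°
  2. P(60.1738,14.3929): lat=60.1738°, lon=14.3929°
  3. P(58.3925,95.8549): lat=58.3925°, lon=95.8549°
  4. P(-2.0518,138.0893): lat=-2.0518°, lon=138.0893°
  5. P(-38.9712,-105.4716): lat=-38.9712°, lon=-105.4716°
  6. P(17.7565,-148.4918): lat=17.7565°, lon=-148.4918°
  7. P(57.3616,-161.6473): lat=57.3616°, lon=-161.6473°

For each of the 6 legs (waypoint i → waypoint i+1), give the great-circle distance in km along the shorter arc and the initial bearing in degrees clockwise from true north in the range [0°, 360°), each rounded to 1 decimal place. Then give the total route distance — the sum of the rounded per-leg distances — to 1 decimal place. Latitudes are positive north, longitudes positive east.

Leg 1: dist=3505.7 km, bearing=15.0°
Leg 2: dist=4332.5 km, bearing=55.5°
Leg 3: dist=7679.7 km, bearing=134.0°
Leg 4: dist=12105.8 km, bearing=132.6°
Leg 5: dist=7732.7 km, bearing=316.1°
Leg 6: dist=4536.9 km, bearing=349.2°
Total: 39893.3 km

Leg 1: φ1=0.5316465, φ2=1.0502309, Δφ=0.5185844, Δλ=0.2752332 rad; a=sin²(Δφ/2)+cosφ1·cosφ2·sin²(Δλ/2)=0.0738072857; c=2·atan2(√a, √(1-a))=0.550266054; dist=6371·c=3505.745 ≈ 3505.7 km; running total=3505.7 km
Leg 1 bearing: y=sinΔλ·cosφ2=0.13517111, x=cosφ1·sinφ2-sinφ1·cosφ2·cosΔλ=0.50514142; θ=atan2(y, x)=14.9808° ≈ 15.0°
Leg 2: φ1=1.0502309, φ2=1.0191414, Δφ=-0.0310895, Δλ=1.4217801 rad; a=sin²(Δφ/2)+cosφ1·cosφ2·sin²(Δλ/2)=0.1112266896; c=2·atan2(√a, √(1-a))=0.680041504; dist=6371·c=4332.544 ≈ 4332.5 km; running total=7838.2 km
Leg 2 bearing: y=sinΔλ·cosφ2=0.51828914, x=cosφ1·sinφ2-sinφ1·cosφ2·cosΔλ=0.35608653; θ=atan2(y, x)=55.5093° ≈ 55.5°
Leg 3: φ1=1.0191414, φ2=-0.0358107, Δφ=-1.0549520, Δλ=0.7371293 rad; a=sin²(Δφ/2)+cosφ1·cosφ2·sin²(Δλ/2)=0.3213492001; c=2·atan2(√a, √(1-a))=1.205419149; dist=6371·c=7679.725 ≈ 7679.7 km; running total=15517.9 km
Leg 3 bearing: y=sinΔλ·cosφ2=0.67173429, x=cosφ1·sinφ2-sinφ1·cosφ2·cosΔλ=-0.64892881; θ=atan2(y, x)=134.0107° ≈ 134.0°
Leg 4: φ1=-0.0358107, φ2=-0.6801758, Δφ=-0.6443651, Δλ=-4.2509396 rad; a=sin²(Δφ/2)+cosφ1·cosφ2·sin²(Δλ/2)=0.6617113381; c=2·atan2(√a, √(1-a))=1.900140666; dist=6371·c=12105.796 ≈ 12105.8 km; running total=27623.7 km
Leg 4 bearing: y=sinΔλ·cosφ2=0.69614596, x=cosφ1·sinφ2-sinφ1·cosφ2·cosΔλ=-0.64092010; θ=atan2(y, x)=132.6348° ≈ 132.6°
Leg 5: φ1=-0.6801758, φ2=0.3099094, Δφ=0.9900851, Δλ=-0.7508441 rad; a=sin²(Δφ/2)+cosφ1·cosφ2·sin²(Δλ/2)=0.3252358885; c=2·atan2(√a, √(1-a))=1.213728808; dist=6371·c=7732.666 ≈ 7732.7 km; running total=35356.4 km
Leg 5 bearing: y=sinΔλ·cosφ2=-0.64975430, x=cosφ1·sinφ2-sinφ1·cosφ2·cosΔλ=0.67501805; θ=atan2(y, x)=-43.9075° <0 so +360° → 316.0925° ≈ 316.1°
Leg 6: φ1=0.3099094, φ2=1.0011488, Δφ=0.6912394, Δλ=-0.2296068 rad; a=sin²(Δφ/2)+cosφ1·cosφ2·sin²(Δλ/2)=0.1215117691; c=2·atan2(√a, √(1-a))=0.712122791; dist=6371·c=4536.934 ≈ 4536.9 km; running total=39893.3 km
Leg 6 bearing: y=sinΔλ·cosφ2=-0.12274982, x=cosφ1·sinφ2-sinφ1·cosφ2·cosΔλ=0.64180925; θ=atan2(y, x)=-10.8274° <0 so +360° → 349.1726° ≈ 349.2°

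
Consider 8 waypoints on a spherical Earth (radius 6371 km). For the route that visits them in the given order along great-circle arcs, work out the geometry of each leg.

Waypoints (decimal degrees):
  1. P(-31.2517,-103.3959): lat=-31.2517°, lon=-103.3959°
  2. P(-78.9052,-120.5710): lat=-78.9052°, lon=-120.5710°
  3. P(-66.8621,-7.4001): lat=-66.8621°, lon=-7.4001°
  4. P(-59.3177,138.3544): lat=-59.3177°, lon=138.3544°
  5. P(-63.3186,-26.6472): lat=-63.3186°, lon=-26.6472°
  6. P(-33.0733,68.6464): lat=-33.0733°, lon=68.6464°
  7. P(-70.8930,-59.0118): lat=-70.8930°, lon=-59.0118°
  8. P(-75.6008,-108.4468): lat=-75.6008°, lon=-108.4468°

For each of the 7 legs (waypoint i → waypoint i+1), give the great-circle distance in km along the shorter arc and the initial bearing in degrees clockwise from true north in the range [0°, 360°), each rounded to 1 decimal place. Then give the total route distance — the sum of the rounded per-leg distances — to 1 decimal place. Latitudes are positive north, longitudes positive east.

Leg 1: dist=5361.8 km, bearing=184.4°
Leg 2: dist=3250.8 km, bearing=132.3°
Leg 3: dist=5705.6 km, bearing=158.4°
Leg 4: dist=6319.3 km, bearing=188.0°
Leg 5: dist=7013.2 km, bearing=110.6°
Leg 6: dist=7742.6 km, bearing=196.0°
Leg 7: dist=1612.0 km, bearing=229.0°
Total: 37005.3 km

Leg 1: φ1=-0.5454451, φ2=-1.3771555, Δφ=-0.8317105, Δλ=-0.2997620 rad; a=sin²(Δφ/2)+cosφ1·cosφ2·sin²(Δλ/2)=0.1668617398; c=2·atan2(√a, √(1-a))=0.841591984; dist=6371·c=5361.783 ≈ 5361.8 km; running total=5361.8 km
Leg 1 bearing: y=sinΔλ·cosφ2=-0.05682407, x=cosφ1·sinφ2-sinφ1·cosφ2·cosΔλ=-0.74353657; θ=atan2(y, x)=-175.6297° <0 so +360° → 184.3703° ≈ 184.4°
Leg 2: φ1=-1.3771555, φ2=-1.1669638, Δφ=0.2101917, Δλ=1.9752048 rad; a=sin²(Δφ/2)+cosφ1·cosφ2·sin²(Δλ/2)=0.0636887906; c=2·atan2(√a, √(1-a))=0.510250035; dist=6371·c=3250.803 ≈ 3250.8 km; running total=8612.6 km
Leg 2 bearing: y=sinΔλ·cosφ2=0.36124865, x=cosφ1·sinφ2-sinφ1·cosφ2·cosΔλ=-0.32867846; θ=atan2(y, x)=132.2972° ≈ 132.3°
Leg 3: φ1=-1.1669638, φ2=-1.0352892, Δφ=0.1316746, Δλ=2.5438959 rad; a=sin²(Δφ/2)+cosφ1·cosφ2·sin²(Δλ/2)=0.1874585217; c=2·atan2(√a, √(1-a))=0.895558520; dist=6371·c=5705.603 ≈ 5705.6 km; running total=14318.2 km
Leg 3 bearing: y=sinΔλ·cosφ2=0.28715343, x=cosφ1·sinφ2-sinφ1·cosφ2·cosΔλ=-0.72581968; θ=atan2(y, x)=158.4149° ≈ 158.4°
Leg 4: φ1=-1.0352892, φ2=-1.1051180, Δφ=-0.0698289, Δλ=-2.8798212 rad; a=sin²(Δφ/2)+cosφ1·cosφ2·sin²(Δλ/2)=0.2264449245; c=2·atan2(√a, √(1-a))=0.991888377; dist=6371·c=6319.321 ≈ 6319.3 km; running total=20637.5 km
Leg 4 bearing: y=sinΔλ·cosφ2=-0.11620513, x=cosφ1·sinφ2-sinφ1·cosφ2·cosΔλ=-0.82895528; θ=atan2(y, x)=-172.0201° <0 so +360° → 187.9799° ≈ 188.0°
Leg 5: φ1=-1.1051180, φ2=-0.5772380, Δφ=0.5278801, Δλ=1.6631871 rad; a=sin²(Δφ/2)+cosφ1·cosφ2·sin²(Δλ/2)=0.2735560919; c=2·atan2(√a, √(1-a))=1.100794610; dist=6371·c=7013.162 ≈ 7013.2 km; running total=27650.7 km
Leg 5 bearing: y=sinΔλ·cosφ2=0.83439916, x=cosφ1·sinφ2-sinφ1·cosφ2·cosΔλ=-0.31411887; θ=atan2(y, x)=110.6294° ≈ 110.6°
Leg 6: φ1=-0.5772380, φ2=-1.2373163, Δφ=-0.6600783, Δλ=-2.2280559 rad; a=sin²(Δφ/2)+cosφ1·cosφ2·sin²(Δλ/2)=0.3259668418; c=2·atan2(√a, √(1-a))=1.215288677; dist=6371·c=7742.604 ≈ 7742.6 km; running total=35393.3 km
Leg 6 bearing: y=sinΔλ·cosφ2=-0.25913981, x=cosφ1·sinφ2-sinφ1·cosφ2·cosΔλ=-0.90094195; θ=atan2(y, x)=-163.9531° <0 so +360° → 196.0469° ≈ 196.0°
Leg 7: φ1=-1.2373163, φ2=-1.3194829, Δφ=-0.0821666, Δλ=-0.8628035 rad; a=sin²(Δφ/2)+cosφ1·cosφ2·sin²(Δλ/2)=0.0159192715; c=2·atan2(√a, √(1-a))=0.253017553; dist=6371·c=1611.975 ≈ 1612.0 km; running total=37005.3 km
Leg 7 bearing: y=sinΔλ·cosφ2=-0.18891165, x=cosφ1·sinφ2-sinφ1·cosφ2·cosΔλ=-0.16424306; θ=atan2(y, x)=-131.0043° <0 so +360° → 228.9957° ≈ 229.0°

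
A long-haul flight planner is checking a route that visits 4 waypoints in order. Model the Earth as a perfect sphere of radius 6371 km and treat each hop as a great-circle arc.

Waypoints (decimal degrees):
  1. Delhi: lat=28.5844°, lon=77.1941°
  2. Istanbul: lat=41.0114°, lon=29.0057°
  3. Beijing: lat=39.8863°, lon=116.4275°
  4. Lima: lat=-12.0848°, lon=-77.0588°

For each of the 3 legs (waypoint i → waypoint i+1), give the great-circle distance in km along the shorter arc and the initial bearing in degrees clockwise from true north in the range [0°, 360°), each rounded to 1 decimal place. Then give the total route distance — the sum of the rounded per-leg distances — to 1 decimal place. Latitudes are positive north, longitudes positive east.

Leg 1: φ1=0.4988919, φ2=0.7157840, Δφ=0.2168921, Δλ=-0.8410462 rad; a=sin²(Δφ/2)+cosφ1·cosφ2·sin²(Δλ/2)=0.1221432832; c=2·atan2(√a, √(1-a))=0.714053517; dist=6371·c=4549.235 ≈ 4549.2 km; running total=4549.2 km
Leg 1 bearing: y=sinΔλ·cosφ2=-0.56241872, x=cosφ1·sinφ2-sinφ1·cosφ2·cosΔλ=0.33553299; θ=atan2(y, x)=-59.1801° <0 so +360° → 300.8199° ≈ 300.8°
Leg 2: φ1=0.7157840, φ2=0.6961473, Δφ=-0.0196367, Δλ=1.5257982 rad; a=sin²(Δφ/2)+cosφ1·cosφ2·sin²(Δλ/2)=0.2765750213; c=2·atan2(√a, √(1-a))=1.107555236; dist=6371·c=7056.234 ≈ 7056.2 km; running total=11605.4 km
Leg 2 bearing: y=sinΔλ·cosφ2=0.76654179, x=cosφ1·sinφ2-sinφ1·cosφ2·cosΔλ=0.46123616; θ=atan2(y, x)=58.9642° ≈ 59.0°
Leg 3: φ1=0.6961473, φ2=-0.2109195, Δφ=-0.9070668, Δλ=-3.3769730 rad; a=sin²(Δφ/2)+cosφ1·cosφ2·sin²(Δλ/2)=0.9319396977; c=2·atan2(√a, √(1-a))=2.613717684; dist=6371·c=16651.995 ≈ 16652.0 km; running total=28257.4 km
Leg 3 bearing: y=sinΔλ·cosφ2=0.22804458, x=cosφ1·sinφ2-sinφ1·cosφ2·cosΔλ=0.44911920; θ=atan2(y, x)=26.9196° ≈ 26.9°

Leg 1: dist=4549.2 km, bearing=300.8°
Leg 2: dist=7056.2 km, bearing=59.0°
Leg 3: dist=16652.0 km, bearing=26.9°
Total: 28257.4 km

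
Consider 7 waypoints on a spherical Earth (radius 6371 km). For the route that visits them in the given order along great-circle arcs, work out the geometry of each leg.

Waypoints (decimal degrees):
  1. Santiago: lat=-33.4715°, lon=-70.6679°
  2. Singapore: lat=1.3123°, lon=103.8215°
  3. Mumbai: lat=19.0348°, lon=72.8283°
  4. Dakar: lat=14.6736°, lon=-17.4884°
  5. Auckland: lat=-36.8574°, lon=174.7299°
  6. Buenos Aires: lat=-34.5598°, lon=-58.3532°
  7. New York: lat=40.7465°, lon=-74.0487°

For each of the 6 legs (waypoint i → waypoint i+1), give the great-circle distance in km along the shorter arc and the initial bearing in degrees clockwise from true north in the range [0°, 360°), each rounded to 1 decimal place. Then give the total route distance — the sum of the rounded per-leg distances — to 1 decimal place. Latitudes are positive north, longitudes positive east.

Leg 1: dist=16393.3 km, bearing=169.7°
Leg 2: dist=3908.9 km, bearing=302.3°
Leg 3: dist=9512.9 km, bearing=284.0°
Leg 4: dist=17267.6 km, bearing=203.9°
Leg 5: dist=10361.5 km, bearing=138.7°
Leg 6: dist=8526.4 km, bearing=347.8°
Total: 65970.6 km

Leg 1: φ1=-0.5841879, φ2=0.0229040, Δφ=0.6070918, Δλ=3.0454145 rad; a=sin²(Δφ/2)+cosφ1·cosφ2·sin²(Δλ/2)=0.9213591535; c=2·atan2(√a, √(1-a))=2.573109057; dist=6371·c=16393.278 ≈ 16393.3 km; running total=16393.3 km
Leg 1 bearing: y=sinΔλ·cosφ2=0.09600472, x=cosφ1·sinφ2-sinφ1·cosφ2·cosΔλ=-0.52972535; θ=atan2(y, x)=169.7275° ≈ 169.7°
Leg 2: φ1=0.0229040, φ2=0.3322199, Δφ=0.3093160, Δλ=-0.5409334 rad; a=sin²(Δφ/2)+cosφ1·cosφ2·sin²(Δλ/2)=0.0911937551; c=2·atan2(√a, √(1-a))=0.613544248; dist=6371·c=3908.890 ≈ 3908.9 km; running total=20302.2 km
Leg 2 bearing: y=sinΔλ·cosφ2=-0.48677996, x=cosφ1·sinφ2-sinφ1·cosφ2·cosΔλ=0.30749811; θ=atan2(y, x)=-57.7195° <0 so +360° → 302.2805° ≈ 302.3°
Leg 3: φ1=0.3322199, φ2=0.2561026, Δφ=-0.0761173, Δλ=-1.5763238 rad; a=sin²(Δφ/2)+cosφ1·cosφ2·sin²(Δλ/2)=0.4612194587; c=2·atan2(√a, √(1-a))=1.493157269; dist=6371·c=9512.905 ≈ 9512.9 km; running total=29815.1 km
Leg 3 bearing: y=sinΔλ·cosφ2=-0.96736980, x=cosφ1·sinφ2-sinφ1·cosφ2·cosΔλ=0.24120522; θ=atan2(y, x)=-75.9993° <0 so +360° → 284.0007° ≈ 284.0°
Leg 4: φ1=0.2561026, φ2=-0.6432830, Δφ=-0.8993856, Δλ=3.3548422 rad; a=sin²(Δφ/2)+cosφ1·cosφ2·sin²(Δλ/2)=0.9542221128; c=2·atan2(√a, √(1-a))=2.710343310; dist=6371·c=17267.597 ≈ 17267.6 km; running total=47082.7 km
Leg 4 bearing: y=sinΔλ·cosφ2=-0.16933727, x=cosφ1·sinφ2-sinφ1·cosφ2·cosΔλ=-0.38217009; θ=atan2(y, x)=-156.1022° <0 so +360° → 203.8978° ≈ 203.9°
Leg 5: φ1=-0.6432830, φ2=-0.6031823, Δφ=0.0401007, Δλ=-4.0680675 rad; a=sin²(Δφ/2)+cosφ1·cosφ2·sin²(Δλ/2)=0.5277664591; c=2·atan2(√a, √(1-a))=1.626357828; dist=6371·c=10361.526 ≈ 10361.5 km; running total=57444.2 km
Leg 5 bearing: y=sinΔλ·cosφ2=0.65842209, x=cosφ1·sinφ2-sinφ1·cosφ2·cosΔλ=-0.75059739; θ=atan2(y, x)=138.7428° ≈ 138.7°
Leg 6: φ1=-0.6031823, φ2=0.7111606, Δφ=1.3143429, Δλ=-0.2739382 rad; a=sin²(Δφ/2)+cosφ1·cosφ2·sin²(Δλ/2)=0.3848061448; c=2·atan2(√a, √(1-a))=1.338320234; dist=6371·c=8526.438 ≈ 8526.4 km; running total=65970.6 km
Leg 6 bearing: y=sinΔλ·cosφ2=-0.20495093, x=cosφ1·sinφ2-sinφ1·cosφ2·cosΔλ=0.95127105; θ=atan2(y, x)=-12.1585° <0 so +360° → 347.8415° ≈ 347.8°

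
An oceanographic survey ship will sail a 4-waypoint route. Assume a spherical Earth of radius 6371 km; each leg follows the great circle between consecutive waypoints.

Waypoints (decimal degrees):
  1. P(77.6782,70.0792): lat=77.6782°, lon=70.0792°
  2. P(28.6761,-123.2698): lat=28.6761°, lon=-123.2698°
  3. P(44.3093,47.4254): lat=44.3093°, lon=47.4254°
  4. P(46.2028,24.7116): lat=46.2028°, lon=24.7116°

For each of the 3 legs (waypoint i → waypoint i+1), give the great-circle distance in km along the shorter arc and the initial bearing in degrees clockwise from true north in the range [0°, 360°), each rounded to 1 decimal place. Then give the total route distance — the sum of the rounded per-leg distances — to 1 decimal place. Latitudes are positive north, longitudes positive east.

Leg 1: φ1=1.3557403, φ2=0.5004924, Δφ=-0.8552480, Δλ=-3.3745767 rad; a=sin²(Δφ/2)+cosφ1·cosφ2·sin²(Δλ/2)=0.3566826199; c=2·atan2(√a, √(1-a))=1.280083974; dist=6371·c=8155.415 ≈ 8155.4 km; running total=8155.4 km
Leg 1 bearing: y=sinΔλ·cosφ2=0.20256343, x=cosφ1·sinφ2-sinφ1·cosφ2·cosΔλ=0.93638057; θ=atan2(y, x)=12.2065° ≈ 12.2°
Leg 2: φ1=0.5004924, φ2=0.7733432, Δφ=0.2728508, Δλ=2.9791933 rad; a=sin²(Δφ/2)+cosφ1·cosφ2·sin²(Δλ/2)=0.6421773758; c=2·atan2(√a, √(1-a))=1.859129656; dist=6371·c=11844.515 ≈ 11844.5 km; running total=19999.9 km
Leg 2 bearing: y=sinΔλ·cosφ2=0.11569952, x=cosφ1·sinφ2-sinφ1·cosφ2·cosΔλ=0.95171214; θ=atan2(y, x)=6.9314° ≈ 6.9°
Leg 3: φ1=0.7733432, φ2=0.8063910, Δφ=0.0330478, Δλ=-0.3964306 rad; a=sin²(Δφ/2)+cosφ1·cosφ2·sin²(Δλ/2)=0.0194778582; c=2·atan2(√a, √(1-a))=0.280040361; dist=6371·c=1784.137 ≈ 1784.1 km; running total=21784.0 km
Leg 3 bearing: y=sinΔλ·cosφ2=-0.26724240, x=cosφ1·sinφ2-sinφ1·cosφ2·cosΔλ=0.07053641; θ=atan2(y, x)=-75.2144° <0 so +360° → 284.7856° ≈ 284.8°

Leg 1: dist=8155.4 km, bearing=12.2°
Leg 2: dist=11844.5 km, bearing=6.9°
Leg 3: dist=1784.1 km, bearing=284.8°
Total: 21784.0 km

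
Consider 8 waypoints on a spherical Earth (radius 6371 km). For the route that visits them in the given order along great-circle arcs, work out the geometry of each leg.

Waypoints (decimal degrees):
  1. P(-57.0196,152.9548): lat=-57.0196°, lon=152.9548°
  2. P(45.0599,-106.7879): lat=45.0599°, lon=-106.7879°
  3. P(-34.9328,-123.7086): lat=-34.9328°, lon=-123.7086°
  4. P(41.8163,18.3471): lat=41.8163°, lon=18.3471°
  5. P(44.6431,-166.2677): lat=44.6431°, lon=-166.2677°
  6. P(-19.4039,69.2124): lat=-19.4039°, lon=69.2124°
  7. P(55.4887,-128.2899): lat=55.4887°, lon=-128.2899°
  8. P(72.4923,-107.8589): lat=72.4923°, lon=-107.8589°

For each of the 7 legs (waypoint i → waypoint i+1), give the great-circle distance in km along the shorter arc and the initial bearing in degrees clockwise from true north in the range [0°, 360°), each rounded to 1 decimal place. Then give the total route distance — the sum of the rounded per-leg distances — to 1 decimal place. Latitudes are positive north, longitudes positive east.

Leg 1: dist=14619.0 km, bearing=68.1°
Leg 2: dist=9056.6 km, bearing=194.0°
Leg 3: dist=16648.9 km, bearing=65.4°
Leg 4: dist=10390.3 km, bearing=3.3°
Leg 5: dist=14217.5 km, bearing=280.2°
Leg 6: dist=15742.3 km, bearing=15.9°
Leg 7: dist=2111.8 km, bearing=18.8°
Total: 82786.4 km

Leg 1: φ1=-0.9951798, φ2=0.7864436, Δφ=1.7816234, Δλ=-4.5333653 rad; a=sin²(Δφ/2)+cosφ1·cosφ2·sin²(Δλ/2)=0.8311254337; c=2·atan2(√a, √(1-a))=2.294615146; dist=6371·c=14618.993 ≈ 14619.0 km; running total=14619.0 km
Leg 1 bearing: y=sinΔλ·cosφ2=0.69507800, x=cosφ1·sinφ2-sinφ1·cosφ2·cosΔλ=0.27980415; θ=atan2(y, x)=68.0727° ≈ 68.1°
Leg 2: φ1=0.7864436, φ2=-0.6096924, Δφ=-1.3961360, Δλ=-0.2953219 rad; a=sin²(Δφ/2)+cosφ1·cosφ2·sin²(Δλ/2)=0.4256481628; c=2·atan2(√a, √(1-a))=1.421539084; dist=6371·c=9056.626 ≈ 9056.6 km; running total=23675.6 km
Leg 2 bearing: y=sinΔλ·cosφ2=-0.23860808, x=cosφ1·sinφ2-sinφ1·cosφ2·cosΔλ=-0.95966317; θ=atan2(y, x)=-166.0373° <0 so +360° → 193.9627° ≈ 194.0°
Leg 3: φ1=-0.6096924, φ2=0.7298321, Δφ=1.3395245, Δλ=2.4793397 rad; a=sin²(Δφ/2)+cosφ1·cosφ2·sin²(Δλ/2)=0.9318155659; c=2·atan2(√a, √(1-a))=2.613225011; dist=6371·c=16648.857 ≈ 16648.9 km; running total=40324.5 km
Leg 3 bearing: y=sinΔλ·cosφ2=0.45827294, x=cosφ1·sinφ2-sinφ1·cosφ2·cosΔλ=0.21006471; θ=atan2(y, x)=65.3741° ≈ 65.4°
Leg 4: φ1=0.7298321, φ2=0.7791691, Δφ=0.0493370, Δλ=-3.2221361 rad; a=sin²(Δφ/2)+cosφ1·cosφ2·sin²(Δλ/2)=0.5300183705; c=2·atan2(√a, √(1-a))=1.630869193; dist=6371·c=10390.268 ≈ 10390.3 km; running total=50714.8 km
Leg 4 bearing: y=sinΔλ·cosφ2=0.05724454, x=cosφ1·sinφ2-sinφ1·cosφ2·cosΔλ=0.99655339; θ=atan2(y, x)=3.2876° ≈ 3.3°
Leg 5: φ1=0.7791691, φ2=-0.3386619, Δφ=-1.1178310, Δλ=4.1099031 rad; a=sin²(Δφ/2)+cosφ1·cosφ2·sin²(Δλ/2)=0.8068747467; c=2·atan2(√a, √(1-a))=2.231597396; dist=6371·c=14217.507 ≈ 14217.5 km; running total=64932.3 km
Leg 5 bearing: y=sinΔλ·cosφ2=-0.77713026, x=cosφ1·sinφ2-sinφ1·cosφ2·cosΔλ=0.13921248; θ=atan2(y, x)=-79.8439° <0 so +360° → 280.1561° ≈ 280.2°
Leg 6: φ1=-0.3386619, φ2=0.9684605, Δφ=1.3071225, Δλ=-3.4470654 rad; a=sin²(Δφ/2)+cosφ1·cosφ2·sin²(Δλ/2)=0.8917033105; c=2·atan2(√a, √(1-a))=2.470924571; dist=6371·c=15742.260 ≈ 15742.3 km; running total=80674.6 km
Leg 6 bearing: y=sinΔλ·cosφ2=0.17039220, x=cosφ1·sinφ2-sinφ1·cosφ2·cosΔλ=0.59769605; θ=atan2(y, x)=15.9119° ≈ 15.9°
Leg 7: φ1=0.9684605, φ2=1.2652293, Δφ=0.2967688, Δλ=0.3565882 rad; a=sin²(Δφ/2)+cosφ1·cosφ2·sin²(Δλ/2)=0.0272178192; c=2·atan2(√a, √(1-a))=0.331471895; dist=6371·c=2111.807 ≈ 2111.8 km; running total=82786.4 km
Leg 7 bearing: y=sinΔλ·cosφ2=0.10501485, x=cosφ1·sinφ2-sinφ1·cosφ2·cosΔλ=0.30802584; θ=atan2(y, x)=18.8257° ≈ 18.8°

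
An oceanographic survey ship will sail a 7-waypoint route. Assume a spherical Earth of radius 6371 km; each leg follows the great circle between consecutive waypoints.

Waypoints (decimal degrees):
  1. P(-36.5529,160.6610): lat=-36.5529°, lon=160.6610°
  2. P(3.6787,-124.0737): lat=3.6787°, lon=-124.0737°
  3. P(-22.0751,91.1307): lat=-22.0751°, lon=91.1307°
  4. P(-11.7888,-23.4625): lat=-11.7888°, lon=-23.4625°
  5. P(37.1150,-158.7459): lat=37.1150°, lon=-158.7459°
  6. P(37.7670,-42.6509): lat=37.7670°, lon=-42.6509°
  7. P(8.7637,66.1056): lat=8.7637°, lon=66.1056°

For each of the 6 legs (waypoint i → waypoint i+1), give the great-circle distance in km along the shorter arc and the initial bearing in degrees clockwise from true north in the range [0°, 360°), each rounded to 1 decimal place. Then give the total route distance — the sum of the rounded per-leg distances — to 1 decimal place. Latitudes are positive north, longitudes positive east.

Leg 1: φ1=-0.6379685, φ2=0.0642054, Δφ=0.7021739, Δλ=-4.9695580 rad; a=sin²(Δφ/2)+cosφ1·cosφ2·sin²(Δλ/2)=0.4171585221; c=2·atan2(√a, √(1-a))=1.404345829; dist=6371·c=8947.087 ≈ 8947.1 km; running total=8947.1 km
Leg 1 bearing: y=sinΔλ·cosφ2=0.96512119, x=cosφ1·sinφ2-sinφ1·cosφ2·cosΔλ=0.20270728; θ=atan2(y, x)=78.1384° ≈ 78.1°
Leg 2: φ1=0.0642054, φ2=-0.3852832, Δφ=-0.4494886, Δλ=3.7560253 rad; a=sin²(Δφ/2)+cosφ1·cosφ2·sin²(Δλ/2)=0.8898768404; c=2·atan2(√a, √(1-a))=2.465068621; dist=6371·c=15704.952 ≈ 15705.0 km; running total=24652.1 km
Leg 2 bearing: y=sinΔλ·cosφ2=-0.53423339, x=cosφ1·sinφ2-sinφ1·cosφ2·cosΔλ=-0.32646421; θ=atan2(y, x)=-121.4286° <0 so +360° → 238.5714° ≈ 238.6°
Leg 3: φ1=-0.3852832, φ2=-0.2057534, Δφ=0.1795298, Δλ=-2.0000286 rad; a=sin²(Δφ/2)+cosφ1·cosφ2·sin²(Δλ/2)=0.6503736513; c=2·atan2(√a, √(1-a))=1.876272463; dist=6371·c=11953.732 ≈ 11953.7 km; running total=36605.8 km
Leg 3 bearing: y=sinΔλ·cosφ2=-0.89010626, x=cosφ1·sinφ2-sinφ1·cosφ2·cosΔλ=-0.34243525; θ=atan2(y, x)=-111.0424° <0 so +360° → 248.9576° ≈ 249.0°
Leg 4: φ1=-0.2057534, φ2=0.6477790, Δφ=0.8535323, Δλ=-2.3611408 rad; a=sin²(Δφ/2)+cosφ1·cosφ2·sin²(Δλ/2)=0.8389881108; c=2·atan2(√a, √(1-a))=2.315802328; dist=6371·c=14753.977 ≈ 14754.0 km; running total=51359.8 km
Leg 4 bearing: y=sinΔλ·cosφ2=-0.56106941, x=cosφ1·sinφ2-sinφ1·cosφ2·cosΔλ=0.47492038; θ=atan2(y, x)=-49.7536° <0 so +360° → 310.2464° ≈ 310.2°
Leg 5: φ1=0.6477790, φ2=0.6591585, Δφ=0.0113795, Δλ=2.0262400 rad; a=sin²(Δφ/2)+cosφ1·cosφ2·sin²(Δλ/2)=0.4538560016; c=2·atan2(√a, √(1-a))=1.478376821; dist=6371·c=9418.739 ≈ 9418.7 km; running total=60778.5 km
Leg 5 bearing: y=sinΔλ·cosφ2=0.70992823, x=cosφ1·sinφ2-sinφ1·cosφ2·cosΔλ=0.69820114; θ=atan2(y, x)=45.4772° ≈ 45.5°
Leg 6: φ1=0.6591585, φ2=0.1529554, Δφ=-0.5062031, Δλ=1.8981590 rad; a=sin²(Δφ/2)+cosφ1·cosφ2·sin²(Δλ/2)=0.5789523899; c=2·atan2(√a, √(1-a))=1.729364778; dist=6371·c=11017.783 ≈ 11017.8 km; running total=71796.3 km
Leg 6 bearing: y=sinΔλ·cosφ2=0.93583878, x=cosφ1·sinφ2-sinφ1·cosφ2·cosΔλ=0.31507438; θ=atan2(y, x)=71.3929° ≈ 71.4°

Leg 1: dist=8947.1 km, bearing=78.1°
Leg 2: dist=15705.0 km, bearing=238.6°
Leg 3: dist=11953.7 km, bearing=249.0°
Leg 4: dist=14754.0 km, bearing=310.2°
Leg 5: dist=9418.7 km, bearing=45.5°
Leg 6: dist=11017.8 km, bearing=71.4°
Total: 71796.3 km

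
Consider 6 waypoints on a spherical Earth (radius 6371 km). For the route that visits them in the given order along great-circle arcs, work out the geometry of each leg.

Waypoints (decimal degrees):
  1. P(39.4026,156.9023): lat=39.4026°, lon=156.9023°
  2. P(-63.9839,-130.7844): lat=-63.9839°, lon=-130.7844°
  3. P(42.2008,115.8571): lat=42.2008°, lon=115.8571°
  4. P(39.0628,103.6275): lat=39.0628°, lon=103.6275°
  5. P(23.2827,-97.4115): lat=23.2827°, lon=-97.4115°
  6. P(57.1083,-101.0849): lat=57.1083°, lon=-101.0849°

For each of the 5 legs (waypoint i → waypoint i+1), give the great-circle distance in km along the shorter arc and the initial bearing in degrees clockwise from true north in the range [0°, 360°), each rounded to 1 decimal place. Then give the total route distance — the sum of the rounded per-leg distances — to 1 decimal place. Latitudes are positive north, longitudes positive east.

Leg 1: dist=13106.6 km, bearing=151.8°
Leg 2: dist=15244.4 km, bearing=272.6°
Leg 3: dist=1088.2 km, bearing=255.4°
Leg 4: dist=12745.1 km, bearing=21.3°
Leg 5: dist=3772.9 km, bearing=356.4°
Total: 45957.2 km

Leg 1: φ1=0.6877051, φ2=-1.1167297, Δφ=-1.8044348, Δλ=-5.0210801 rad; a=sin²(Δφ/2)+cosφ1·cosφ2·sin²(Δλ/2)=0.7337376825; c=2·atan2(√a, √(1-a))=2.057229039; dist=6371·c=13106.606 ≈ 13106.6 km; running total=13106.6 km
Leg 1 bearing: y=sinΔλ·cosφ2=0.41789084, x=cosφ1·sinφ2-sinφ1·cosφ2·cosΔλ=-0.77899553; θ=atan2(y, x)=151.7887° ≈ 151.8°
Leg 2: φ1=-1.1167297, φ2=0.7365429, Δφ=1.8532726, Δλ=4.3047062 rad; a=sin²(Δφ/2)+cosφ1·cosφ2·sin²(Δλ/2)=0.8662471810; c=2·atan2(√a, √(1-a))=2.392775105; dist=6371·c=15244.370 ≈ 15244.4 km; running total=28351.0 km
Leg 2 bearing: y=sinΔλ·cosφ2=-0.68008116, x=cosφ1·sinφ2-sinφ1·cosφ2·cosΔλ=0.03068602; θ=atan2(y, x)=-87.4165° <0 so +360° → 272.5835° ≈ 272.6°
Leg 3: φ1=0.7365429, φ2=0.6817745, Δφ=-0.0547684, Δλ=-0.2134468 rad; a=sin²(Δφ/2)+cosφ1·cosφ2·sin²(Δλ/2)=0.0072762723; c=2·atan2(√a, √(1-a))=0.170809709; dist=6371·c=1088.229 ≈ 1088.2 km; running total=29439.2 km
Leg 3 bearing: y=sinΔλ·cosφ2=-0.16447640, x=cosφ1·sinφ2-sinφ1·cosφ2·cosΔλ=-0.04290487; θ=atan2(y, x)=-104.6202° <0 so +360° → 255.3798° ≈ 255.4°
Leg 4: φ1=0.6817745, φ2=0.4063598, Δφ=-0.2754147, Δλ=-3.5087925 rad; a=sin²(Δφ/2)+cosφ1·cosφ2·sin²(Δλ/2)=0.7082962546; c=2·atan2(√a, √(1-a))=2.000490184; dist=6371·c=12745.123 ≈ 12745.1 km; running total=42184.3 km
Leg 4 bearing: y=sinΔλ·cosφ2=0.32976817, x=cosφ1·sinφ2-sinφ1·cosφ2·cosΔλ=0.84717391; θ=atan2(y, x)=21.2688° ≈ 21.3°
Leg 5: φ1=0.4063598, φ2=0.9967279, Δφ=0.5903681, Δλ=-0.0641129 rad; a=sin²(Δφ/2)+cosφ1·cosφ2·sin²(Δλ/2)=0.0851445147; c=2·atan2(√a, √(1-a))=0.592206636; dist=6371·c=3772.948 ≈ 3772.9 km; running total=45957.2 km
Leg 5 bearing: y=sinΔλ·cosφ2=-0.03479286, x=cosφ1·sinφ2-sinφ1·cosφ2·cosΔλ=0.55710786; θ=atan2(y, x)=-3.5736° <0 so +360° → 356.4264° ≈ 356.4°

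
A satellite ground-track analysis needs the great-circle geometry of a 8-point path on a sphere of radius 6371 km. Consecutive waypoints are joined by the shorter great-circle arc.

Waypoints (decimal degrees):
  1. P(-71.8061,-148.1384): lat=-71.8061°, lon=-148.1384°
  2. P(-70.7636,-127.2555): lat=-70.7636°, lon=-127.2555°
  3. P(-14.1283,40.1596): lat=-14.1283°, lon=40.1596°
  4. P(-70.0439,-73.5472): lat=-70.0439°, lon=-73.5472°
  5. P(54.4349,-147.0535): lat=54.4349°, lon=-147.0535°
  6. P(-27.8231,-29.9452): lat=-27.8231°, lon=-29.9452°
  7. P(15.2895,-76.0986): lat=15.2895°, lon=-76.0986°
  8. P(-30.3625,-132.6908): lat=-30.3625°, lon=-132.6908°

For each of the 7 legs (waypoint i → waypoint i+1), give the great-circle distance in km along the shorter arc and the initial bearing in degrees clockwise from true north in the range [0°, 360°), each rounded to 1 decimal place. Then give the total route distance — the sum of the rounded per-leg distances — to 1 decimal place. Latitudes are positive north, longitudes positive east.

Leg 1: dist=750.1 km, bearing=91.2°
Leg 2: dist=10526.5 km, bearing=167.8°
Leg 3: dist=9392.6 km, bearing=198.3°
Leg 4: dist=15021.6 km, bearing=307.8°
Leg 5: dist=14220.1 km, bearing=85.9°
Leg 6: dist=6905.5 km, bearing=308.1°
Leg 7: dist=7898.9 km, bearing=229.6°
Total: 64715.3 km

Leg 1: φ1=-1.2532529, φ2=-1.2350578, Δφ=0.0181951, Δλ=0.3644754 rad; a=sin²(Δφ/2)+cosφ1·cosφ2·sin²(Δλ/2)=0.0034615007; c=2·atan2(√a, √(1-a))=0.117737030; dist=6371·c=750.103 ≈ 750.1 km; running total=750.1 km
Leg 1 bearing: y=sinΔλ·cosφ2=0.11744137, x=cosφ1·sinφ2-sinφ1·cosφ2·cosΔλ=-0.00236630; θ=atan2(y, x)=91.1543° ≈ 91.2°
Leg 2: φ1=-1.2350578, φ2=-0.2465854, Δφ=0.9884725, Δλ=2.9219447 rad; a=sin²(Δφ/2)+cosφ1·cosφ2·sin²(Δλ/2)=0.5406794270; c=2·atan2(√a, √(1-a))=1.652245205; dist=6371·c=10526.454 ≈ 10526.5 km; running total=11276.6 km
Leg 2 bearing: y=sinΔλ·cosφ2=0.21129533, x=cosφ1·sinφ2-sinφ1·cosφ2·cosΔλ=-0.97403030; θ=atan2(y, x)=167.7605° ≈ 167.8°
Leg 3: φ1=-0.2465854, φ2=-1.2224967, Δφ=-0.9759113, Δλ=-1.9845580 rad; a=sin²(Δφ/2)+cosφ1·cosφ2·sin²(Δλ/2)=0.4518169411; c=2·atan2(√a, √(1-a))=1.474280433; dist=6371·c=9392.641 ≈ 9392.6 km; running total=20669.2 km
Leg 3 bearing: y=sinΔλ·cosφ2=-0.31249941, x=cosφ1·sinφ2-sinφ1·cosφ2·cosΔλ=-0.94501730; θ=atan2(y, x)=-161.7019° <0 so +360° → 198.2981° ≈ 198.3°
Leg 4: φ1=-1.2224967, φ2=0.9500682, Δφ=2.1725649, Δλ=-1.2829270 rad; a=sin²(Δφ/2)+cosφ1·cosφ2·sin²(Δλ/2)=0.8541259829; c=2·atan2(√a, √(1-a))=2.357815340; dist=6371·c=15021.642 ≈ 15021.6 km; running total=35690.8 km
Leg 4 bearing: y=sinΔλ·cosφ2=-0.55769417, x=cosφ1·sinφ2-sinφ1·cosφ2·cosΔλ=0.43284682; θ=atan2(y, x)=-52.1837° <0 so +360° → 307.8163° ≈ 307.8°
Leg 5: φ1=0.9500682, φ2=-0.4856047, Δφ=-1.4356729, Δλ=2.0439254 rad; a=sin²(Δφ/2)+cosφ1·cosφ2·sin²(Δλ/2)=0.8070337773; c=2·atan2(√a, √(1-a))=2.232000323; dist=6371·c=14220.074 ≈ 14220.1 km; running total=49910.9 km
Leg 5 bearing: y=sinΔλ·cosφ2=0.78723949, x=cosφ1·sinφ2-sinφ1·cosφ2·cosΔλ=0.05634740; θ=atan2(y, x)=85.9060° ≈ 85.9°
Leg 6: φ1=-0.4856047, φ2=0.2668521, Δφ=0.7524568, Δλ=-0.8055288 rad; a=sin²(Δφ/2)+cosφ1·cosφ2·sin²(Δλ/2)=0.2660585656; c=2·atan2(√a, √(1-a))=1.083902585; dist=6371·c=6905.543 ≈ 6905.5 km; running total=56816.4 km
Leg 6 bearing: y=sinΔλ·cosφ2=-0.69567083, x=cosφ1·sinφ2-sinφ1·cosφ2·cosΔλ=0.54509423; θ=atan2(y, x)=-51.9195° <0 so +360° → 308.0805° ≈ 308.1°
Leg 7: φ1=0.2668521, φ2=-0.5299256, Δφ=-0.7967777, Δλ=-0.9877202 rad; a=sin²(Δφ/2)+cosφ1·cosφ2·sin²(Δλ/2)=0.3375139492; c=2·atan2(√a, √(1-a))=1.239814098; dist=6371·c=7898.856 ≈ 7898.9 km; running total=64715.3 km
Leg 7 bearing: y=sinΔλ·cosφ2=-0.72027937, x=cosφ1·sinφ2-sinφ1·cosφ2·cosΔλ=-0.61285460; θ=atan2(y, x)=-130.3930° <0 so +360° → 229.6070° ≈ 229.6°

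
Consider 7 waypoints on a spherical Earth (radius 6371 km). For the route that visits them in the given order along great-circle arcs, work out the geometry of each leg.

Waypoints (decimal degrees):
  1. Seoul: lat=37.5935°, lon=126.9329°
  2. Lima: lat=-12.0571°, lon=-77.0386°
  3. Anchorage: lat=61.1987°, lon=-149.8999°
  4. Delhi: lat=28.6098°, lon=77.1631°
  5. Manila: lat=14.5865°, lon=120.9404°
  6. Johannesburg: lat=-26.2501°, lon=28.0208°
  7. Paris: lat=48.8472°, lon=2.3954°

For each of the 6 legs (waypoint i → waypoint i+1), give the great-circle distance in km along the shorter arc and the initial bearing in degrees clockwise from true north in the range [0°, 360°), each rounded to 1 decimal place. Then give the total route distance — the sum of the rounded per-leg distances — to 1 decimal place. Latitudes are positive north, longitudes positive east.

Leg 1: dist=16308.5 km, bearing=46.3°
Leg 2: dist=10289.3 km, bearing=332.6°
Leg 3: dist=9167.3 km, bearing=319.6°
Leg 4: dist=4756.3 km, bearing=99.6°
Leg 5: dist=11002.9 km, bearing=245.1°
Leg 6: dist=8730.4 km, bearing=343.1°
Total: 60254.7 km

Leg 1: φ1=0.6561304, φ2=-0.2104361, Δφ=-0.8665664, Δλ=-3.5599743 rad; a=sin²(Δφ/2)+cosφ1·cosφ2·sin²(Δλ/2)=0.9177382218; c=2·atan2(√a, √(1-a))=2.559795549; dist=6371·c=16308.457 ≈ 16308.5 km; running total=16308.5 km
Leg 1 bearing: y=sinΔλ·cosφ2=0.39731956, x=cosφ1·sinφ2-sinφ1·cosφ2·cosΔλ=0.37962650; θ=atan2(y, x)=46.3045° ≈ 46.3°
Leg 2: φ1=-0.2104361, φ2=1.0681188, Δφ=1.2785549, Δλ=-1.2716696 rad; a=sin²(Δφ/2)+cosφ1·cosφ2·sin²(Δλ/2)=0.5221031616; c=2·atan2(√a, √(1-a))=1.615017061; dist=6371·c=10289.274 ≈ 10289.3 km; running total=26597.8 km
Leg 2 bearing: y=sinΔλ·cosφ2=-0.46038001, x=cosφ1·sinφ2-sinφ1·cosφ2·cosΔλ=0.88662058; θ=atan2(y, x)=-27.4407° <0 so +360° → 332.5593° ≈ 332.6°
Leg 3: φ1=1.0681188, φ2=0.4993352, Δφ=-0.5687836, Δλ=3.9629970 rad; a=sin²(Δφ/2)+cosφ1·cosφ2·sin²(Δλ/2)=0.4342516799; c=2·atan2(√a, √(1-a))=1.438917748; dist=6371·c=9167.345 ≈ 9167.3 km; running total=35765.1 km
Leg 3 bearing: y=sinΔλ·cosφ2=-0.64271416, x=cosφ1·sinφ2-sinφ1·cosφ2·cosΔλ=0.75473648; θ=atan2(y, x)=-40.4169° <0 so +360° → 319.5831° ≈ 319.6°
Leg 4: φ1=0.4993352, φ2=0.2545825, Δφ=-0.2447528, Δλ=0.7640580 rad; a=sin²(Δφ/2)+cosφ1·cosφ2·sin²(Δλ/2)=0.1329818594; c=2·atan2(√a, √(1-a))=0.746549827; dist=6371·c=4756.269 ≈ 4756.3 km; running total=40521.4 km
Leg 4 bearing: y=sinΔλ·cosφ2=0.66955760, x=cosφ1·sinφ2-sinφ1·cosφ2·cosΔλ=-0.11350490; θ=atan2(y, x)=99.6214° ≈ 99.6°
Leg 5: φ1=0.2545825, φ2=-0.4581507, Δφ=-0.7127331, Δλ=-1.6217530 rad; a=sin²(Δφ/2)+cosφ1·cosφ2·sin²(Δλ/2)=0.5777981898; c=2·atan2(√a, √(1-a))=1.727027484; dist=6371·c=11002.892 ≈ 11002.9 km; running total=51524.3 km
Leg 5 bearing: y=sinΔλ·cosφ2=-0.89570782, x=cosφ1·sinφ2-sinφ1·cosφ2·cosΔλ=-0.41653003; θ=atan2(y, x)=-114.9398° <0 so +360° → 245.0602° ≈ 245.1°
Leg 6: φ1=-0.4581507, φ2=0.8525445, Δφ=1.3106951, Δλ=-0.4472476 rad; a=sin²(Δφ/2)+cosφ1·cosφ2·sin²(Δλ/2)=0.4004368044; c=2·atan2(√a, √(1-a))=1.370329948; dist=6371·c=8730.372 ≈ 8730.4 km; running total=60254.7 km
Leg 6 bearing: y=sinΔλ·cosφ2=-0.28460547, x=cosφ1·sinφ2-sinφ1·cosφ2·cosΔλ=0.93773579; θ=atan2(y, x)=-16.8832° <0 so +360° → 343.1168° ≈ 343.1°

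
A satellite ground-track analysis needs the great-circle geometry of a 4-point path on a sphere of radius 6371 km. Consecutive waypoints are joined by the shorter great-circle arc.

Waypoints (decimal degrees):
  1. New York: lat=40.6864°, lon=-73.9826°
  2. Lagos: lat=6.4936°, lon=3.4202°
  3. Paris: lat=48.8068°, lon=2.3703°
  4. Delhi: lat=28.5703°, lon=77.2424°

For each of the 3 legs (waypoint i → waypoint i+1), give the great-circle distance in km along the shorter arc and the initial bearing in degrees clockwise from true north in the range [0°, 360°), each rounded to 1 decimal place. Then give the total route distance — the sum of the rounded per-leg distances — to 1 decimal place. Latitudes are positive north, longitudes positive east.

Leg 1: φ1=0.7101116, φ2=0.1133347, Δφ=-0.5967769, Δλ=1.3509337 rad; a=sin²(Δφ/2)+cosφ1·cosφ2·sin²(Δλ/2)=0.3809773032; c=2·atan2(√a, √(1-a))=1.330443430; dist=6371·c=8476.255 ≈ 8476.3 km; running total=8476.3 km
Leg 1 bearing: y=sinΔλ·cosφ2=0.96966635, x=cosφ1·sinφ2-sinφ1·cosφ2·cosΔλ=-0.05551174; θ=atan2(y, x)=93.2765° ≈ 93.3°
Leg 2: φ1=0.1133347, φ2=0.8518394, Δφ=0.7385047, Δλ=-0.0183242 rad; a=sin²(Δφ/2)+cosφ1·cosφ2·sin²(Δλ/2)=0.1303169172; c=2·atan2(√a, √(1-a))=0.738667836; dist=6371·c=4706.053 ≈ 4706.1 km; running total=13182.4 km
Leg 2 bearing: y=sinΔλ·cosφ2=-0.01206765, x=cosφ1·sinφ2-sinφ1·cosφ2·cosΔλ=0.67319540; θ=atan2(y, x)=-1.0270° <0 so +360° → 358.9730° ≈ 359.0°
Leg 3: φ1=0.8518394, φ2=0.4986458, Δφ=-0.3531936, Δλ=1.3067647 rad; a=sin²(Δφ/2)+cosφ1·cosφ2·sin²(Δλ/2)=0.2445908459; c=2·atan2(√a, √(1-a))=1.034659940; dist=6371·c=6591.818 ≈ 6591.8 km; running total=19774.2 km
Leg 3 bearing: y=sinΔλ·cosφ2=0.84779648, x=cosφ1·sinφ2-sinφ1·cosφ2·cosΔλ=0.14249835; θ=atan2(y, x)=80.4589° ≈ 80.5°

Leg 1: dist=8476.3 km, bearing=93.3°
Leg 2: dist=4706.1 km, bearing=359.0°
Leg 3: dist=6591.8 km, bearing=80.5°
Total: 19774.2 km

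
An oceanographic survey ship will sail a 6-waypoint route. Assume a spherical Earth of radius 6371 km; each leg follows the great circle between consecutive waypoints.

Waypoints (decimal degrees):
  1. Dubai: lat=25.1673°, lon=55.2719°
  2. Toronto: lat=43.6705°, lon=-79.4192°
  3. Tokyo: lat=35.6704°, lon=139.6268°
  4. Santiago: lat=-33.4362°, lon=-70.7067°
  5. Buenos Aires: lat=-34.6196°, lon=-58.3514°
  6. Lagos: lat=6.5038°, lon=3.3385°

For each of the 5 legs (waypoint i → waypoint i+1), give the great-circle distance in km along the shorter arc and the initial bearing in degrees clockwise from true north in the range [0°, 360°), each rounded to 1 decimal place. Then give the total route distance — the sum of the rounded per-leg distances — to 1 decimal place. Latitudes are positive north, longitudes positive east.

Leg 1: dist=11075.0 km, bearing=328.6°
Leg 2: dist=10349.9 km, bearing=329.2°
Leg 3: dist=17237.1 km, bearing=93.8°
Leg 4: dist=1145.4 km, bearing=100.0°
Leg 5: dist=7909.4 km, bearing=67.6°
Total: 47716.8 km

Leg 1: φ1=0.4392522, φ2=0.7621940, Δφ=0.3229418, Δλ=-2.3508032 rad; a=sin²(Δφ/2)+cosφ1·cosφ2·sin²(Δλ/2)=0.5833810928; c=2·atan2(√a, √(1-a))=1.738341281; dist=6371·c=11074.972 ≈ 11075.0 km; running total=11075.0 km
Leg 1 bearing: y=sinΔλ·cosφ2=-0.51421647, x=cosφ1·sinφ2-sinφ1·cosφ2·cosΔλ=0.84129174; θ=atan2(y, x)=-31.4342° <0 so +360° → 328.5658° ≈ 328.6°
Leg 2: φ1=0.7621940, φ2=0.6225659, Δφ=-0.1396281, Δλ=3.8230739 rad; a=sin²(Δφ/2)+cosφ1·cosφ2·sin²(Δλ/2)=0.5268576965; c=2·atan2(√a, √(1-a))=1.624537585; dist=6371·c=10349.929 ≈ 10349.9 km; running total=21424.9 km
Leg 2 bearing: y=sinΔλ·cosφ2=-0.51175708, x=cosφ1·sinφ2-sinφ1·cosφ2·cosΔλ=0.85744932; θ=atan2(y, x)=-30.8303° <0 so +360° → 329.1697° ≈ 329.2°
Leg 3: φ1=0.6225659, φ2=-0.5835718, Δφ=-1.2061377, Δλ=-3.6710121 rad; a=sin²(Δφ/2)+cosφ1·cosφ2·sin²(Δλ/2)=0.9532153945; c=2·atan2(√a, √(1-a))=2.705551479; dist=6371·c=17237.068 ≈ 17237.1 km; running total=38662.0 km
Leg 3 bearing: y=sinΔλ·cosφ2=0.42144945, x=cosφ1·sinφ2-sinφ1·cosφ2·cosΔλ=-0.02763312; θ=atan2(y, x)=93.7513° ≈ 93.8°
Leg 4: φ1=-0.5835718, φ2=-0.6042260, Δφ=-0.0206542, Δλ=0.2156407 rad; a=sin²(Δφ/2)+cosφ1·cosφ2·sin²(Δλ/2)=0.0080593219; c=2·atan2(√a, √(1-a))=0.179789502; dist=6371·c=1145.439 ≈ 1145.4 km; running total=39807.4 km
Leg 4 bearing: y=sinΔλ·cosφ2=0.17608763, x=cosφ1·sinφ2-sinφ1·cosφ2·cosΔλ=-0.03115483; θ=atan2(y, x)=100.0334° ≈ 100.0°
Leg 5: φ1=-0.6042260, φ2=0.1135127, Δφ=0.7177387, Δλ=1.0766919 rad; a=sin²(Δφ/2)+cosφ1·cosφ2·sin²(Δλ/2)=0.3382939332; c=2·atan2(√a, √(1-a))=1.241463129; dist=6371·c=7909.362 ≈ 7909.4 km; running total=47716.8 km
Leg 5 bearing: y=sinΔλ·cosφ2=0.87472786, x=cosφ1·sinφ2-sinφ1·cosφ2·cosΔλ=0.36090964; θ=atan2(y, x)=67.5791° ≈ 67.6°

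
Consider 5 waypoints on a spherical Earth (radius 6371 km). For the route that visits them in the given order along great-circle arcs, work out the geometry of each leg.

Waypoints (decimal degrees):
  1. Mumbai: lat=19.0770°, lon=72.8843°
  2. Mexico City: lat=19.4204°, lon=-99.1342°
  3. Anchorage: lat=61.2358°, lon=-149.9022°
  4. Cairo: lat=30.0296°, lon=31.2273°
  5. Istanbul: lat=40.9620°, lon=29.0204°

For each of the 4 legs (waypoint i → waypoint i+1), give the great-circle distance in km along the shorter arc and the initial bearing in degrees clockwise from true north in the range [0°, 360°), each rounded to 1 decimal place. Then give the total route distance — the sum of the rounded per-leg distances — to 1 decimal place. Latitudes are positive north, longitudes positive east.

Leg 1: φ1=0.3329565, φ2=0.3389499, Δφ=0.0059935, Δλ=-3.0022892 rad; a=sin²(Δφ/2)+cosφ1·cosφ2·sin²(Δλ/2)=0.8870011258; c=2·atan2(√a, √(1-a))=2.455934134; dist=6371·c=15646.756 ≈ 15646.8 km; running total=15646.8 km
Leg 1 bearing: y=sinΔλ·cosφ2=-0.13095320, x=cosφ1·sinφ2-sinφ1·cosφ2·cosΔλ=0.61949316; θ=atan2(y, x)=-11.9359° <0 so +360° → 348.0641° ≈ 348.1°
Leg 2: φ1=0.3389499, φ2=1.0687663, Δφ=0.7298164, Δλ=-0.8860688 rad; a=sin²(Δφ/2)+cosφ1·cosφ2·sin²(Δλ/2)=0.2107510118; c=2·atan2(√a, √(1-a))=0.953910270; dist=6371·c=6077.362 ≈ 6077.4 km; running total=21724.2 km
Leg 2 bearing: y=sinΔλ·cosφ2=-0.37273805, x=cosφ1·sinφ2-sinφ1·cosφ2·cosΔλ=0.72553872; θ=atan2(y, x)=-27.1914° <0 so +360° → 332.8086° ≈ 332.8°
Leg 3: φ1=1.0687663, φ2=0.5241154, Δφ=-0.5446509, Δλ=3.1613061 rad; a=sin²(Δφ/2)+cosφ1·cosφ2·sin²(Δλ/2)=0.4889177247; c=2·atan2(√a, √(1-a))=1.548629961; dist=6371·c=9866.321 ≈ 9866.3 km; running total=31590.5 km
Leg 3 bearing: y=sinΔλ·cosφ2=-0.01706619, x=cosφ1·sinφ2-sinφ1·cosφ2·cosΔλ=0.99960866; θ=atan2(y, x)=-0.9781° <0 so +360° → 359.0219° ≈ 359.0°
Leg 4: φ1=0.5241154, φ2=0.7149218, Δφ=0.1908064, Δλ=-0.0385177 rad; a=sin²(Δφ/2)+cosφ1·cosφ2·sin²(Δλ/2)=0.0093166462; c=2·atan2(√a, √(1-a))=0.193346571; dist=6371·c=1231.811 ≈ 1231.8 km; running total=32822.3 km
Leg 4 bearing: y=sinΔλ·cosφ2=-0.02907922, x=cosφ1·sinφ2-sinφ1·cosφ2·cosΔλ=0.18993100; θ=atan2(y, x)=-8.7046° <0 so +360° → 351.2954° ≈ 351.3°

Leg 1: dist=15646.8 km, bearing=348.1°
Leg 2: dist=6077.4 km, bearing=332.8°
Leg 3: dist=9866.3 km, bearing=359.0°
Leg 4: dist=1231.8 km, bearing=351.3°
Total: 32822.3 km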